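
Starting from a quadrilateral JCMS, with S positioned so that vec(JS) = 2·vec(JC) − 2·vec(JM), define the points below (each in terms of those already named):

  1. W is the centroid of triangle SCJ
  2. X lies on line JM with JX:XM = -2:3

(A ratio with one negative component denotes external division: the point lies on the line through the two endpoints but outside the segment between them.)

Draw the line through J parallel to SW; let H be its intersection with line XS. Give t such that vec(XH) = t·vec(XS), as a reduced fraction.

Set J = (0, 0), C = (1, 0), M = (0, 1), S = (2, -2); any affine frame gives the same invariant.
1. W is the centroid of triangle SCJ ⇒ W = (1, -2/3)
2. X lies on line JM with JX:XM = -2:3 ⇒ X = (0, -2)
through J parallel to SW: direction (-1, 4/3); meets XS at H = (3/2, -2)
H = X + t·(S−X) with t = 3/4

t = 3/4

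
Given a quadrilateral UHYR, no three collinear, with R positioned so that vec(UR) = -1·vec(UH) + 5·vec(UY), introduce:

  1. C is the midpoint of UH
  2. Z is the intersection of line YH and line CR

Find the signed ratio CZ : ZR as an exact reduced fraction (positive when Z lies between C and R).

CZ:ZR = 1/6

Set U = (0, 0), H = (1, 0), Y = (0, 1), R = (-1, 5); any affine frame gives the same invariant.
1. C is the midpoint of UH ⇒ C = (1/2, 0)
2. Z is the intersection of line YH and line CR ⇒ Z = (2/7, 5/7)
Z = C + t·(R−C) with t = 1/7, so CZ:ZR = t:(1−t) = 1/7:6/7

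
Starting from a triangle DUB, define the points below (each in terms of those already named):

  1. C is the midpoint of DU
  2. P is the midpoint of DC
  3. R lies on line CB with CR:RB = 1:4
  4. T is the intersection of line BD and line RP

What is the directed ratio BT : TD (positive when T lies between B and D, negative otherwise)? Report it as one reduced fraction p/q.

BT:TD = -4

Work in coordinates with D = (0, 0), U = (1, 0), B = (0, 1).
1. C is the midpoint of DU ⇒ C = (1/2, 0)
2. P is the midpoint of DC ⇒ P = (1/4, 0)
3. R lies on line CB with CR:RB = 1:4 ⇒ R = (2/5, 1/5)
4. T is the intersection of line BD and line RP ⇒ T = (0, -1/3)
T = B + t·(D−B) with t = 4/3, so BT:TD = t:(1−t) = 4/3:-1/3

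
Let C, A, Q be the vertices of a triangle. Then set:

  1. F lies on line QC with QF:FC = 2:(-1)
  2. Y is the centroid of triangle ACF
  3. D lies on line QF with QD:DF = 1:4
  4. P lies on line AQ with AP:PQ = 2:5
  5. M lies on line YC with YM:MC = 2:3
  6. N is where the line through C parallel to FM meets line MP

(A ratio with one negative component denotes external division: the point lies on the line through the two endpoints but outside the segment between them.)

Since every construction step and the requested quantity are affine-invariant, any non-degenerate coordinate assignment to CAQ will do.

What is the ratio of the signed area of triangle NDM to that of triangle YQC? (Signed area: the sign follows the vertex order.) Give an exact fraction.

Assign C = (0, 0), A = (1, 0), Q = (0, 1) — the answer is frame-independent, so this choice is without loss of generality.
1. F lies on line QC with QF:FC = 2:(-1) ⇒ F = (0, -1)
2. Y is the centroid of triangle ACF ⇒ Y = (1/3, -1/3)
3. D lies on line QF with QD:DF = 1:4 ⇒ D = (0, 3/5)
4. P lies on line AQ with AP:PQ = 2:5 ⇒ P = (5/7, 2/7)
5. M lies on line YC with YM:MC = 2:3 ⇒ M = (1/5, -1/5)
6. N is where the line through C parallel to FM meets line MP ⇒ N = (-7/55, -28/55)
2·[NDM] = -89/275, 2·[YQC] = 1/3
[NDM]:[YQC] = -89/275:1/3 = -267/275

[NDM]:[YQC] = -267/275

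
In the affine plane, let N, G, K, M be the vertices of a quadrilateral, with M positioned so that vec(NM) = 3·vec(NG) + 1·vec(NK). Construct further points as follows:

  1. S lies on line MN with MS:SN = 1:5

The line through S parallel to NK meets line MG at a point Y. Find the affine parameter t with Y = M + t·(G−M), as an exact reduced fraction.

t = 1/4

Assign N = (0, 0), G = (1, 0), K = (0, 1), M = (3, 1) — the answer is frame-independent, so this choice is without loss of generality.
1. S lies on line MN with MS:SN = 1:5 ⇒ S = (5/2, 5/6)
through S parallel to NK: direction (0, 1); meets MG at Y = (5/2, 3/4)
Y = M + t·(G−M) with t = 1/4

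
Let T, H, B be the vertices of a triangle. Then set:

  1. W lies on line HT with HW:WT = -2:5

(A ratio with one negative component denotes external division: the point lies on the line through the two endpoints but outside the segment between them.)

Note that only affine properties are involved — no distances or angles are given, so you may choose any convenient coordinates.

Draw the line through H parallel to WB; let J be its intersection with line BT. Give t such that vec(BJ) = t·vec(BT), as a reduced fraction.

Assign T = (0, 0), H = (1, 0), B = (0, 1) — the answer is frame-independent, so this choice is without loss of generality.
1. W lies on line HT with HW:WT = -2:5 ⇒ W = (5/3, 0)
through H parallel to WB: direction (-5/3, 1); meets BT at J = (0, 3/5)
J = B + t·(T−B) with t = 2/5

t = 2/5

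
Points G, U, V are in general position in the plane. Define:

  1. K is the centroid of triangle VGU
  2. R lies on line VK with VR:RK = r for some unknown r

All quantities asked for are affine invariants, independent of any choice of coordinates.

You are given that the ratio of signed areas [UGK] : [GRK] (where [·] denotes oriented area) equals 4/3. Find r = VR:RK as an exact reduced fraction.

Set G = (0, 0), U = (1, 0), V = (0, 1); any affine frame gives the same invariant.
1. K is the centroid of triangle VGU ⇒ K = (1/3, 1/3)
2. With VR:RK = r, write λ = r/(r+1) so R = V + λ·(K−V); R is affine-linear in λ
Every point depending on R is an affine combination of R and λ-independent points, so each such coordinate is linear in λ; the λ² term in each signed area is a multiple of (K−V)×(K−V) = 0, so 2·[UGK] and 2·[GRK] are each linear in λ. Evaluating at λ=0 and λ=1:
  2·[UGK] = -1/3,   2·[GRK] = 1/3·λ − 1/3
So [UGK]:[GRK] = (-1/3) / (1/3·λ − 1/3). Setting this equal to 4/3:
  -1/3 = 4/3·(1/3·λ − 1/3)  ⇒  λ = 1/4
Then r = λ/(1−λ) = (1/4)/(3/4) = 1/3. Check: with r = 1/3, R = (1/12, 5/6) and [UGK]:[GRK] = 4/3 as required.

r = 1/3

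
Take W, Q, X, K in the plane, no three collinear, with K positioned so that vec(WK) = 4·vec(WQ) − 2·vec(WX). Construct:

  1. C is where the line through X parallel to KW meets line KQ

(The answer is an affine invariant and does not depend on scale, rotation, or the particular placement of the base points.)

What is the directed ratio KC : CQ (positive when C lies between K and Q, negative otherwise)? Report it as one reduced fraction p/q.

KC:CQ = -2

Choose coordinates W = (0, 0), Q = (1, 0), X = (0, 1), K = (4, -2).
1. C is where the line through X parallel to KW meets line KQ ⇒ C = (-2, 2)
C = K + t·(Q−K) with t = 2, so KC:CQ = t:(1−t) = 2:-1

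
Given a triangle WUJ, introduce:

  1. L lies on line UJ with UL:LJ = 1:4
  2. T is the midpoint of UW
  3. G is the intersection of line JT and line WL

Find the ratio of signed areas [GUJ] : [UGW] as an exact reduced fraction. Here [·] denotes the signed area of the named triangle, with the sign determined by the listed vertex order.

Work in coordinates with W = (0, 0), U = (1, 0), J = (0, 1).
1. L lies on line UJ with UL:LJ = 1:4 ⇒ L = (4/5, 1/5)
2. T is the midpoint of UW ⇒ T = (1/2, 0)
3. G is the intersection of line JT and line WL ⇒ G = (4/9, 1/9)
2·[GUJ] = 4/9, 2·[UGW] = 1/9
[GUJ]:[UGW] = 4/9:1/9 = 4

[GUJ]:[UGW] = 4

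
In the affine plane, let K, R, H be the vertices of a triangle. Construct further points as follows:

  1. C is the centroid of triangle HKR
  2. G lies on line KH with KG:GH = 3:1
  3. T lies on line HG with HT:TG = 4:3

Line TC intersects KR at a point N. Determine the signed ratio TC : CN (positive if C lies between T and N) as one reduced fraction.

TC:CN = 11/7

Choose coordinates K = (0, 0), R = (1, 0), H = (0, 1).
1. C is the centroid of triangle HKR ⇒ C = (1/3, 1/3)
2. G lies on line KH with KG:GH = 3:1 ⇒ G = (0, 3/4)
3. T lies on line HG with HT:TG = 4:3 ⇒ T = (0, 6/7)
line TC meets KR at N = (6/11, 0)
C = T + t·(N−T) with t = 11/18, so TC:CN = 11/18:7/18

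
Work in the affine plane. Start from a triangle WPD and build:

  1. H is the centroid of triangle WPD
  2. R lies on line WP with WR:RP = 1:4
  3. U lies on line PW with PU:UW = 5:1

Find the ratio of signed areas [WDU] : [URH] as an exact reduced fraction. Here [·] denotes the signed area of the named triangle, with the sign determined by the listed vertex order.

[WDU]:[URH] = -15

Assign W = (0, 0), P = (1, 0), D = (0, 1) — the answer is frame-independent, so this choice is without loss of generality.
1. H is the centroid of triangle WPD ⇒ H = (1/3, 1/3)
2. R lies on line WP with WR:RP = 1:4 ⇒ R = (1/5, 0)
3. U lies on line PW with PU:UW = 5:1 ⇒ U = (1/6, 0)
2·[WDU] = -1/6, 2·[URH] = 1/90
[WDU]:[URH] = -1/6:1/90 = -15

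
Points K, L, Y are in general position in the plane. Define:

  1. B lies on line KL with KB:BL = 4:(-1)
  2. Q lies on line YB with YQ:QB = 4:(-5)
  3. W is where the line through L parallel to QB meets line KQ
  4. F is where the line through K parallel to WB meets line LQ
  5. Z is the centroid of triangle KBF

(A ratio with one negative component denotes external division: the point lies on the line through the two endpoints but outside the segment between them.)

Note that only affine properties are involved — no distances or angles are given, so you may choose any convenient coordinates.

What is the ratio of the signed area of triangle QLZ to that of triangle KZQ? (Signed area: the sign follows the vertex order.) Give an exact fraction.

Work in coordinates with K = (0, 0), L = (1, 0), Y = (0, 1).
1. B lies on line KL with KB:BL = 4:(-1) ⇒ B = (4/3, 0)
2. Q lies on line YB with YQ:QB = 4:(-5) ⇒ Q = (-16/3, 5)
3. W is where the line through L parallel to QB meets line KQ ⇒ W = (-4, 15/4)
4. F is where the line through K parallel to WB meets line LQ ⇒ F = (64/7, -45/7)
5. Z is the centroid of triangle KBF ⇒ Z = (220/63, -15/7)
2·[QLZ] = -10/9, 2·[KZQ] = 380/63
[QLZ]:[KZQ] = -10/9:380/63 = -7/38

[QLZ]:[KZQ] = -7/38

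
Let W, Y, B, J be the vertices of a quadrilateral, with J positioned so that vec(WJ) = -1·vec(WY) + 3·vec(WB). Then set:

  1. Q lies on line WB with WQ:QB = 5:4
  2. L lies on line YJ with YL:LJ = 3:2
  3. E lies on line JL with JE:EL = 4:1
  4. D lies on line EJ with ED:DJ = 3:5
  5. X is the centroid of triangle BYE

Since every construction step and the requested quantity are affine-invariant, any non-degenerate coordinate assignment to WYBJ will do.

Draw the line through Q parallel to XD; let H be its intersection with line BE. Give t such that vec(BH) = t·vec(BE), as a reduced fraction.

Choose coordinates W = (0, 0), Y = (1, 0), B = (0, 1), J = (-1, 3).
1. Q lies on line WB with WQ:QB = 5:4 ⇒ Q = (0, 5/9)
2. L lies on line YJ with YL:LJ = 3:2 ⇒ L = (-1/5, 9/5)
3. E lies on line JL with JE:EL = 4:1 ⇒ E = (-9/25, 51/25)
4. D lies on line EJ with ED:DJ = 3:5 ⇒ D = (-3/5, 12/5)
5. X is the centroid of triangle BYE ⇒ X = (16/75, 76/75)
through Q parallel to XD: direction (-61/75, 104/75); meets BE at H = (122/325, -19/225)
H = B + t·(E−B) with t = -122/117

t = -122/117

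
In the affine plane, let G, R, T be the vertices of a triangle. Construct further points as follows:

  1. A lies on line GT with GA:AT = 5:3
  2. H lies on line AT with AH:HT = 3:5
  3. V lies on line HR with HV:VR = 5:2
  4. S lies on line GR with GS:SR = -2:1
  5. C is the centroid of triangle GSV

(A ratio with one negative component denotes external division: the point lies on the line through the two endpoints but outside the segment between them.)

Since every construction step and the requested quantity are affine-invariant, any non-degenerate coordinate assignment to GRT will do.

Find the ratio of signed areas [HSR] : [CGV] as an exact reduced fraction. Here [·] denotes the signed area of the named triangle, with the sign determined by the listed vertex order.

Set G = (0, 0), R = (1, 0), T = (0, 1); any affine frame gives the same invariant.
1. A lies on line GT with GA:AT = 5:3 ⇒ A = (0, 5/8)
2. H lies on line AT with AH:HT = 3:5 ⇒ H = (0, 49/64)
3. V lies on line HR with HV:VR = 5:2 ⇒ V = (5/7, 7/32)
4. S lies on line GR with GS:SR = -2:1 ⇒ S = (2, 0)
5. C is the centroid of triangle GSV ⇒ C = (19/21, 7/96)
2·[HSR] = -49/64, 2·[CGV] = -7/48
[HSR]:[CGV] = -49/64:-7/48 = 21/4

[HSR]:[CGV] = 21/4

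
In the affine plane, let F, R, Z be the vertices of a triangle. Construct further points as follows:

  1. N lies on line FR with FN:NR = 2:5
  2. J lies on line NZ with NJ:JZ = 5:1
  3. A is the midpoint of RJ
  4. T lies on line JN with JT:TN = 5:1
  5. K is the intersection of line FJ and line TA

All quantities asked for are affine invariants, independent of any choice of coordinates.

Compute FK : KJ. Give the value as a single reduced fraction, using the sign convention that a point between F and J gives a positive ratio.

FK:KJ = -3/25

Assign F = (0, 0), R = (1, 0), Z = (0, 1) — the answer is frame-independent, so this choice is without loss of generality.
1. N lies on line FR with FN:NR = 2:5 ⇒ N = (2/7, 0)
2. J lies on line NZ with NJ:JZ = 5:1 ⇒ J = (1/21, 5/6)
3. A is the midpoint of RJ ⇒ A = (11/21, 5/12)
4. T lies on line JN with JT:TN = 5:1 ⇒ T = (31/126, 5/36)
5. K is the intersection of line FJ and line TA ⇒ K = (-1/154, -5/44)
K = F + t·(J−F) with t = -3/22, so FK:KJ = t:(1−t) = -3/22:25/22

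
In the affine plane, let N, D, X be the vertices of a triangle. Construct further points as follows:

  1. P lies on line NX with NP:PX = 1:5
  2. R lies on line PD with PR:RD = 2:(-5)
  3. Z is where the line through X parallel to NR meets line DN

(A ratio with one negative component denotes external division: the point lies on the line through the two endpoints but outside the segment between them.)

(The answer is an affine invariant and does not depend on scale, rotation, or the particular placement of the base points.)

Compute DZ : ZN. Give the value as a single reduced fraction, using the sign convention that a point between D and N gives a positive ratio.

Work in coordinates with N = (0, 0), D = (1, 0), X = (0, 1).
1. P lies on line NX with NP:PX = 1:5 ⇒ P = (0, 1/6)
2. R lies on line PD with PR:RD = 2:(-5) ⇒ R = (-2/3, 5/18)
3. Z is where the line through X parallel to NR meets line DN ⇒ Z = (12/5, 0)
Z = D + t·(N−D) with t = -7/5, so DZ:ZN = t:(1−t) = -7/5:12/5

DZ:ZN = -7/12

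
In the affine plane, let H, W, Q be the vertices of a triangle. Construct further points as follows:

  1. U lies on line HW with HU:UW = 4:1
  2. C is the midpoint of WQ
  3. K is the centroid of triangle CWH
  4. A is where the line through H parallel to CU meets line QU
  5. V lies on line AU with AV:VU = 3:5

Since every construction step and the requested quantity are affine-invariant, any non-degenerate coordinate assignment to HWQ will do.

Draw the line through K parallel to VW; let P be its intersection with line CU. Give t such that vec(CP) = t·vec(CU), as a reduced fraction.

t = 44/21

Assign H = (0, 0), W = (1, 0), Q = (0, 1) — the answer is frame-independent, so this choice is without loss of generality.
1. U lies on line HW with HU:UW = 4:1 ⇒ U = (4/5, 0)
2. C is the midpoint of WQ ⇒ C = (1/2, 1/2)
3. K is the centroid of triangle CWH ⇒ K = (1/2, 1/6)
4. A is where the line through H parallel to CU meets line QU ⇒ A = (-12/5, 4)
5. V lies on line AU with AV:VU = 3:5 ⇒ V = (-6/5, 5/2)
through K parallel to VW: direction (11/5, -5/2); meets CU at P = (79/70, -23/42)
P = C + t·(U−C) with t = 44/21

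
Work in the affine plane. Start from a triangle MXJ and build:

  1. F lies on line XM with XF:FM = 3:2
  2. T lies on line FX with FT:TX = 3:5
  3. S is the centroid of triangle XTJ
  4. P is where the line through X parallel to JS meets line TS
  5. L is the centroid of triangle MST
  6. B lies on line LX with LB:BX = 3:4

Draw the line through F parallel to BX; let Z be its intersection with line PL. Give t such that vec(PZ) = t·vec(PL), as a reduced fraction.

Set M = (0, 0), X = (1, 0), J = (0, 1); any affine frame gives the same invariant.
1. F lies on line XM with XF:FM = 3:2 ⇒ F = (2/5, 0)
2. T lies on line FX with FT:TX = 3:5 ⇒ T = (5/8, 0)
3. S is the centroid of triangle XTJ ⇒ S = (13/24, 1/3)
4. P is where the line through X parallel to JS meets line TS ⇒ P = (11/24, 2/3)
5. L is the centroid of triangle MST ⇒ L = (7/18, 1/9)
6. B lies on line LX with LB:BX = 3:4 ⇒ B = (41/63, 4/63)
through F parallel to BX: direction (22/63, -4/63); meets PL at Z = (169/450, 1/225)
Z = P + t·(L−P) with t = 149/125

t = 149/125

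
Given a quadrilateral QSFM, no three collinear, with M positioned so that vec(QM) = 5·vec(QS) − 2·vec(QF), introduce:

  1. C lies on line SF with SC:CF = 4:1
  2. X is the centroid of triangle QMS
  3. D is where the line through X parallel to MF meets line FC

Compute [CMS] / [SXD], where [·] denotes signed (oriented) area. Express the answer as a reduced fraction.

[CMS]:[SXD] = 144/5

Set Q = (0, 0), S = (1, 0), F = (0, 1), M = (5, -2); any affine frame gives the same invariant.
1. C lies on line SF with SC:CF = 4:1 ⇒ C = (1/5, 4/5)
2. X is the centroid of triangle QMS ⇒ X = (2, -2/3)
3. D is where the line through X parallel to MF meets line FC ⇒ D = (7/6, -1/6)
2·[CMS] = -8/5, 2·[SXD] = -1/18
[CMS]:[SXD] = -8/5:-1/18 = 144/5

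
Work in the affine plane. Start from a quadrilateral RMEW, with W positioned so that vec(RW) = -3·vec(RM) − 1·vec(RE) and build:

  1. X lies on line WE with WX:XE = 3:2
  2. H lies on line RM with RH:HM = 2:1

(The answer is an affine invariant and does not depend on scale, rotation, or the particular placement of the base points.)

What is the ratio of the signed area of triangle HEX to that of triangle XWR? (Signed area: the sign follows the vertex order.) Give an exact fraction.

Set R = (0, 0), M = (1, 0), E = (0, 1), W = (-3, -1); any affine frame gives the same invariant.
1. X lies on line WE with WX:XE = 3:2 ⇒ X = (-6/5, 1/5)
2. H lies on line RM with RH:HM = 2:1 ⇒ H = (2/3, 0)
2·[HEX] = 26/15, 2·[XWR] = 9/5
[HEX]:[XWR] = 26/15:9/5 = 26/27

[HEX]:[XWR] = 26/27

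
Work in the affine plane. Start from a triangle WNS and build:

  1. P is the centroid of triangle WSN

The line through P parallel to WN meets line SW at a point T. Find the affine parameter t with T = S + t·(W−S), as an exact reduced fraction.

Assign W = (0, 0), N = (1, 0), S = (0, 1) — the answer is frame-independent, so this choice is without loss of generality.
1. P is the centroid of triangle WSN ⇒ P = (1/3, 1/3)
through P parallel to WN: direction (1, 0); meets SW at T = (0, 1/3)
T = S + t·(W−S) with t = 2/3

t = 2/3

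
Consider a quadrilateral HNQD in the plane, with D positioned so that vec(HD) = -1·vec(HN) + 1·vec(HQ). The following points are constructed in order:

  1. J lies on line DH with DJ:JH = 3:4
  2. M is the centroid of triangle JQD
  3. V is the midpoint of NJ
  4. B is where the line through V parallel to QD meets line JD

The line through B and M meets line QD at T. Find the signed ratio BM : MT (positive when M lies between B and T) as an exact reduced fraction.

Assign H = (0, 0), N = (1, 0), Q = (0, 1), D = (-1, 1) — the answer is frame-independent, so this choice is without loss of generality.
1. J lies on line DH with DJ:JH = 3:4 ⇒ J = (-4/7, 4/7)
2. M is the centroid of triangle JQD ⇒ M = (-11/21, 6/7)
3. V is the midpoint of NJ ⇒ V = (3/14, 2/7)
4. B is where the line through V parallel to QD meets line JD ⇒ B = (-2/7, 2/7)
line BM meets QD at T = (-7/12, 1)
M = B + t·(T−B) with t = 4/5, so BM:MT = 4/5:1/5

BM:MT = 4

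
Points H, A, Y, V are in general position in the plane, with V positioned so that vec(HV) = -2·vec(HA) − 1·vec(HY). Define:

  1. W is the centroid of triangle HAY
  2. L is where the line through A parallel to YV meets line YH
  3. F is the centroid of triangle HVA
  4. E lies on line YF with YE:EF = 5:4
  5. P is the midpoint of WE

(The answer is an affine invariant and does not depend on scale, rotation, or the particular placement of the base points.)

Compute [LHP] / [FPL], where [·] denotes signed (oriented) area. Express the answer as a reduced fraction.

[LHP]:[FPL] = 2/13

Set H = (0, 0), A = (1, 0), Y = (0, 1), V = (-2, -1); any affine frame gives the same invariant.
1. W is the centroid of triangle HAY ⇒ W = (1/3, 1/3)
2. L is where the line through A parallel to YV meets line YH ⇒ L = (0, -1)
3. F is the centroid of triangle HVA ⇒ F = (-1/3, -1/3)
4. E lies on line YF with YE:EF = 5:4 ⇒ E = (-5/27, 7/27)
5. P is the midpoint of WE ⇒ P = (2/27, 8/27)
2·[LHP] = -2/27, 2·[FPL] = -13/27
[LHP]:[FPL] = -2/27:-13/27 = 2/13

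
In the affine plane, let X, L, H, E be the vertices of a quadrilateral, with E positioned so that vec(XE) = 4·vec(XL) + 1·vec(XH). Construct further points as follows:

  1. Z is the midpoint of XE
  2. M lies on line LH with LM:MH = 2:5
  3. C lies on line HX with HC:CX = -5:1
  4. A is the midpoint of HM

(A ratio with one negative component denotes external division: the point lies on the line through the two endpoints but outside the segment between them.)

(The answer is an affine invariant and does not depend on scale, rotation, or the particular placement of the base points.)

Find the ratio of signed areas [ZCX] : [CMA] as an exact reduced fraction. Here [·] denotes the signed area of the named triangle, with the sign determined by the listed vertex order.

Choose coordinates X = (0, 0), L = (1, 0), H = (0, 1), E = (4, 1).
1. Z is the midpoint of XE ⇒ Z = (2, 1/2)
2. M lies on line LH with LM:MH = 2:5 ⇒ M = (5/7, 2/7)
3. C lies on line HX with HC:CX = -5:1 ⇒ C = (0, -1/4)
4. A is the midpoint of HM ⇒ A = (5/14, 9/14)
2·[ZCX] = -1/2, 2·[CMA] = 25/56
[ZCX]:[CMA] = -1/2:25/56 = -28/25

[ZCX]:[CMA] = -28/25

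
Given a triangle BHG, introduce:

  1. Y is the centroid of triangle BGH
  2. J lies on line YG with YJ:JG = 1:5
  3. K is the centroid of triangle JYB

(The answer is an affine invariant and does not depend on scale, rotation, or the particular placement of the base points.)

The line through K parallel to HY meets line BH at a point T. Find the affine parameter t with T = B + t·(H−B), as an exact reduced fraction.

t = 13/18

Assign B = (0, 0), H = (1, 0), G = (0, 1) — the answer is frame-independent, so this choice is without loss of generality.
1. Y is the centroid of triangle BGH ⇒ Y = (1/3, 1/3)
2. J lies on line YG with YJ:JG = 1:5 ⇒ J = (5/18, 4/9)
3. K is the centroid of triangle JYB ⇒ K = (11/54, 7/27)
through K parallel to HY: direction (-2/3, 1/3); meets BH at T = (13/18, 0)
T = B + t·(H−B) with t = 13/18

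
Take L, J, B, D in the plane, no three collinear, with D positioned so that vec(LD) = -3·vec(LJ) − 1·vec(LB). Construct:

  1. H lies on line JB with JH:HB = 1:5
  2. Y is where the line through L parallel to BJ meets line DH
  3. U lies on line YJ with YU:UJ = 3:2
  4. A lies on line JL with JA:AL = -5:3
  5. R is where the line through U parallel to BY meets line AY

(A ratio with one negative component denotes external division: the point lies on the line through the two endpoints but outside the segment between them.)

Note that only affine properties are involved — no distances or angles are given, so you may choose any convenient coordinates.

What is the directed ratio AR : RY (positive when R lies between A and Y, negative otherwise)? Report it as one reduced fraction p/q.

AR:RY = -34/9

Choose coordinates L = (0, 0), J = (1, 0), B = (0, 1), D = (-3, -1).
1. H lies on line JB with JH:HB = 1:5 ⇒ H = (5/6, 1/6)
2. Y is where the line through L parallel to BJ meets line DH ⇒ Y = (1/15, -1/15)
3. U lies on line YJ with YU:UJ = 3:2 ⇒ U = (47/75, -2/75)
4. A lies on line JL with JA:AL = -5:3 ⇒ A = (-3/2, 0)
5. R is where the line through U parallel to BY meets line AY ⇒ R = (473/750, -34/375)
R = A + t·(Y−A) with t = 34/25, so AR:RY = t:(1−t) = 34/25:-9/25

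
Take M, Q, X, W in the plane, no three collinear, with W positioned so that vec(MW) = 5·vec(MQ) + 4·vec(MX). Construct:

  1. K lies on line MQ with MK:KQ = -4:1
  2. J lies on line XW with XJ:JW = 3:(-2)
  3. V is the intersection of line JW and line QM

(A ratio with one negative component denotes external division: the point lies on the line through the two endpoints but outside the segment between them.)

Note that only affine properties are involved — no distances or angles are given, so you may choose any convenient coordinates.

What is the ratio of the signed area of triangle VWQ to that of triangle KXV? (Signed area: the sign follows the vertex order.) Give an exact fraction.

[VWQ]:[KXV] = -32/9

Work in coordinates with M = (0, 0), Q = (1, 0), X = (0, 1), W = (5, 4).
1. K lies on line MQ with MK:KQ = -4:1 ⇒ K = (4/3, 0)
2. J lies on line XW with XJ:JW = 3:(-2) ⇒ J = (15, 10)
3. V is the intersection of line JW and line QM ⇒ V = (-5/3, 0)
2·[VWQ] = -32/3, 2·[KXV] = 3
[VWQ]:[KXV] = -32/3:3 = -32/9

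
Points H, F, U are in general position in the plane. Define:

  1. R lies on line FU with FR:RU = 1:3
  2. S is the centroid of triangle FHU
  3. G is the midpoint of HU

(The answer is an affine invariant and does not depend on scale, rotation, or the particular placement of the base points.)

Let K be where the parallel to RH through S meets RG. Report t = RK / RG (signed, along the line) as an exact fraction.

t = 4/9

Work in coordinates with H = (0, 0), F = (1, 0), U = (0, 1).
1. R lies on line FU with FR:RU = 1:3 ⇒ R = (3/4, 1/4)
2. S is the centroid of triangle FHU ⇒ S = (1/3, 1/3)
3. G is the midpoint of HU ⇒ G = (0, 1/2)
through S parallel to RH: direction (-3/4, -1/4); meets RG at K = (5/12, 13/36)
K = R + t·(G−R) with t = 4/9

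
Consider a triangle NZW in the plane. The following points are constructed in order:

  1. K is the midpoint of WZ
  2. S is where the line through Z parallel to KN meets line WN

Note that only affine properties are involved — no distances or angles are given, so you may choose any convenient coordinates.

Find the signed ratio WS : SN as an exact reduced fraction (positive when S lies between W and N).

WS:SN = -2

Assign N = (0, 0), Z = (1, 0), W = (0, 1) — the answer is frame-independent, so this choice is without loss of generality.
1. K is the midpoint of WZ ⇒ K = (1/2, 1/2)
2. S is where the line through Z parallel to KN meets line WN ⇒ S = (0, -1)
S = W + t·(N−W) with t = 2, so WS:SN = t:(1−t) = 2:-1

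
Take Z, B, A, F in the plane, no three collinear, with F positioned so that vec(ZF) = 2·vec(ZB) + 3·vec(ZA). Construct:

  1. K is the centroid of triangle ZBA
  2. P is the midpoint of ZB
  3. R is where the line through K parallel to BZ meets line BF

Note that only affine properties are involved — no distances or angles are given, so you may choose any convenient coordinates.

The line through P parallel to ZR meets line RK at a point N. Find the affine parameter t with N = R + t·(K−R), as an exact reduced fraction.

Choose coordinates Z = (0, 0), B = (1, 0), A = (0, 1), F = (2, 3).
1. K is the centroid of triangle ZBA ⇒ K = (1/3, 1/3)
2. P is the midpoint of ZB ⇒ P = (1/2, 0)
3. R is where the line through K parallel to BZ meets line BF ⇒ R = (10/9, 1/3)
through P parallel to ZR: direction (10/9, 1/3); meets RK at N = (29/18, 1/3)
N = R + t·(K−R) with t = -9/14

t = -9/14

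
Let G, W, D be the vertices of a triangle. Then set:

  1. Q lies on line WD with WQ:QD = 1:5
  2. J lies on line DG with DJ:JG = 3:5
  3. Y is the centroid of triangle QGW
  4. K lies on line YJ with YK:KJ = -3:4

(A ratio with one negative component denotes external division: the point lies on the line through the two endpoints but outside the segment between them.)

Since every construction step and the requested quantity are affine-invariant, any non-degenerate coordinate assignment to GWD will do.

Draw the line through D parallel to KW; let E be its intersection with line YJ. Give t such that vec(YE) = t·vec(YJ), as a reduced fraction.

t = -17/9

Work in coordinates with G = (0, 0), W = (1, 0), D = (0, 1).
1. Q lies on line WD with WQ:QD = 1:5 ⇒ Q = (5/6, 1/6)
2. J lies on line DG with DJ:JG = 3:5 ⇒ J = (0, 5/8)
3. Y is the centroid of triangle QGW ⇒ Y = (11/18, 1/18)
4. K lies on line YJ with YK:KJ = -3:4 ⇒ K = (22/9, -119/72)
through D parallel to KW: direction (-13/9, 119/72); meets YJ at E = (143/81, -661/648)
E = Y + t·(J−Y) with t = -17/9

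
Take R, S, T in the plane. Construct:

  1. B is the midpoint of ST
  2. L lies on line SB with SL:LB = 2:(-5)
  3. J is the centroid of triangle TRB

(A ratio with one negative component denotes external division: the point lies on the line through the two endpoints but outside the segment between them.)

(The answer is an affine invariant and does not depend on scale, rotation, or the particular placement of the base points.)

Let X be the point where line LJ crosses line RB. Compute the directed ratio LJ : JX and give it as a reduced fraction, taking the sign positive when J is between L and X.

LJ:JX = -6

Choose coordinates R = (0, 0), S = (1, 0), T = (0, 1).
1. B is the midpoint of ST ⇒ B = (1/2, 1/2)
2. L lies on line SB with SL:LB = 2:(-5) ⇒ L = (4/3, -1/3)
3. J is the centroid of triangle TRB ⇒ J = (1/6, 1/2)
line LJ meets RB at X = (13/36, 13/36)
J = L + t·(X−L) with t = 6/5, so LJ:JX = 6/5:-1/5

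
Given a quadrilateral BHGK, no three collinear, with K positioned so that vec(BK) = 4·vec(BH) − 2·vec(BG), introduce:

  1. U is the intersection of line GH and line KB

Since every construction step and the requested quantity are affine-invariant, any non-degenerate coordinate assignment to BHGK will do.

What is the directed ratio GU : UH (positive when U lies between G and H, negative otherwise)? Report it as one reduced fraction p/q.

GU:UH = -2

Choose coordinates B = (0, 0), H = (1, 0), G = (0, 1), K = (4, -2).
1. U is the intersection of line GH and line KB ⇒ U = (2, -1)
U = G + t·(H−G) with t = 2, so GU:UH = t:(1−t) = 2:-1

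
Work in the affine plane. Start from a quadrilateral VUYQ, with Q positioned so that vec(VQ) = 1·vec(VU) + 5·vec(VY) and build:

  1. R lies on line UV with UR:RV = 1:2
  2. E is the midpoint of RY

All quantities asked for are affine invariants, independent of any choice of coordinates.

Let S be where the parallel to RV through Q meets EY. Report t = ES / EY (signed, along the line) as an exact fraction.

t = 9

Work in coordinates with V = (0, 0), U = (1, 0), Y = (0, 1), Q = (1, 5).
1. R lies on line UV with UR:RV = 1:2 ⇒ R = (2/3, 0)
2. E is the midpoint of RY ⇒ E = (1/3, 1/2)
through Q parallel to RV: direction (-2/3, 0); meets EY at S = (-8/3, 5)
S = E + t·(Y−E) with t = 9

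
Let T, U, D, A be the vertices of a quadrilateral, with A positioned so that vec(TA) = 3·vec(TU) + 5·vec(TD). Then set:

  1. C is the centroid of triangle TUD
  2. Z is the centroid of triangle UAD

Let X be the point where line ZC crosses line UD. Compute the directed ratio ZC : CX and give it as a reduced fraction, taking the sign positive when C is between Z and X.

ZC:CX = -8

Set T = (0, 0), U = (1, 0), D = (0, 1), A = (3, 5); any affine frame gives the same invariant.
1. C is the centroid of triangle TUD ⇒ C = (1/3, 1/3)
2. Z is the centroid of triangle UAD ⇒ Z = (4/3, 2)
line ZC meets UD at X = (11/24, 13/24)
C = Z + t·(X−Z) with t = 8/7, so ZC:CX = 8/7:-1/7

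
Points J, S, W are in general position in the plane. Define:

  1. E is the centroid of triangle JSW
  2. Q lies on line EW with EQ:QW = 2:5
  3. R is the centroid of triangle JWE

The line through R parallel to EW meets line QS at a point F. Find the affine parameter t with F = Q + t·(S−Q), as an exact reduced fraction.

t = -1/3

Work in coordinates with J = (0, 0), S = (1, 0), W = (0, 1).
1. E is the centroid of triangle JSW ⇒ E = (1/3, 1/3)
2. Q lies on line EW with EQ:QW = 2:5 ⇒ Q = (5/21, 11/21)
3. R is the centroid of triangle JWE ⇒ R = (1/9, 4/9)
through R parallel to EW: direction (-1/3, 2/3); meets QS at F = (-1/63, 44/63)
F = Q + t·(S−Q) with t = -1/3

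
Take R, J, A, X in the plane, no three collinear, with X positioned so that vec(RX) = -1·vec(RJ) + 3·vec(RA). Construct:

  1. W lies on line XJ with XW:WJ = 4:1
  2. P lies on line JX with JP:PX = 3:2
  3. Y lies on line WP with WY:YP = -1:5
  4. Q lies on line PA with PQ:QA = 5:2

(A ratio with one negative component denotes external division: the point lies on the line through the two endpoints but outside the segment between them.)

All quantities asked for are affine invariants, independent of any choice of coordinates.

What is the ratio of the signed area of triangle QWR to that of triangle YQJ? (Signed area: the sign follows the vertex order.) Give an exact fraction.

Choose coordinates R = (0, 0), J = (1, 0), A = (0, 1), X = (-1, 3).
1. W lies on line XJ with XW:WJ = 4:1 ⇒ W = (3/5, 3/5)
2. P lies on line JX with JP:PX = 3:2 ⇒ P = (-1/5, 9/5)
3. Y lies on line WP with WY:YP = -1:5 ⇒ Y = (4/5, 3/10)
4. Q lies on line PA with PQ:QA = 5:2 ⇒ Q = (-2/35, 43/35)
2·[QWR] = -27/35, 2·[YQJ] = 1/14
[QWR]:[YQJ] = -27/35:1/14 = -54/5

[QWR]:[YQJ] = -54/5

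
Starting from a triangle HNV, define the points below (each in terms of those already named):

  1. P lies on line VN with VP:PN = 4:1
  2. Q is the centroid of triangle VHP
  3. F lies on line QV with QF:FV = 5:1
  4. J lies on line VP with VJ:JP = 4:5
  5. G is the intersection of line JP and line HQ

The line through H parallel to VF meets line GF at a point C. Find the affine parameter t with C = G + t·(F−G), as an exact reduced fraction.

Choose coordinates H = (0, 0), N = (1, 0), V = (0, 1).
1. P lies on line VN with VP:PN = 4:1 ⇒ P = (4/5, 1/5)
2. Q is the centroid of triangle VHP ⇒ Q = (4/15, 2/5)
3. F lies on line QV with QF:FV = 5:1 ⇒ F = (2/45, 9/10)
4. J lies on line VP with VJ:JP = 4:5 ⇒ J = (16/45, 29/45)
5. G is the intersection of line JP and line HQ ⇒ G = (2/5, 3/5)
through H parallel to VF: direction (2/45, -1/10); meets GF at C = (-2/3, 3/2)
C = G + t·(F−G) with t = 3

t = 3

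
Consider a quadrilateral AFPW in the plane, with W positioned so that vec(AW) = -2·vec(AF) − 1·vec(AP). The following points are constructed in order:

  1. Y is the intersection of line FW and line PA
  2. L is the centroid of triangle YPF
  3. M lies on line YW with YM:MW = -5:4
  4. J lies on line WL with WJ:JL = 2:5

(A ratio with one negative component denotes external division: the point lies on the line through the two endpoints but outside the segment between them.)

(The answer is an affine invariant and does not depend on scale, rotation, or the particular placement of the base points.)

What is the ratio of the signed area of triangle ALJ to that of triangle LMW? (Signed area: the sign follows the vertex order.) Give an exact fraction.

[ALJ]:[LMW] = 5/224

Work in coordinates with A = (0, 0), F = (1, 0), P = (0, 1), W = (-2, -1).
1. Y is the intersection of line FW and line PA ⇒ Y = (0, -1/3)
2. L is the centroid of triangle YPF ⇒ L = (1/3, 2/9)
3. M lies on line YW with YM:MW = -5:4 ⇒ M = (-10, -11/3)
4. J lies on line WL with WJ:JL = 2:5 ⇒ J = (-4/3, -41/63)
2·[ALJ] = 5/63, 2·[LMW] = 32/9
[ALJ]:[LMW] = 5/63:32/9 = 5/224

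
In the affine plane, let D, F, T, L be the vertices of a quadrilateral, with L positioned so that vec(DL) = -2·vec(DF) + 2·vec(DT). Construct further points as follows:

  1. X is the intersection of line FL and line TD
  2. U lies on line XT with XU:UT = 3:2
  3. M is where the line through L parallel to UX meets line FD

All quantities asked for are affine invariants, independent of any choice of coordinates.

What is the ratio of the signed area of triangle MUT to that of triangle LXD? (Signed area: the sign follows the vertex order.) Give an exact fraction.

Set D = (0, 0), F = (1, 0), T = (0, 1), L = (-2, 2); any affine frame gives the same invariant.
1. X is the intersection of line FL and line TD ⇒ X = (0, 2/3)
2. U lies on line XT with XU:UT = 3:2 ⇒ U = (0, 13/15)
3. M is where the line through L parallel to UX meets line FD ⇒ M = (-2, 0)
2·[MUT] = 4/15, 2·[LXD] = -4/3
[MUT]:[LXD] = 4/15:-4/3 = -1/5

[MUT]:[LXD] = -1/5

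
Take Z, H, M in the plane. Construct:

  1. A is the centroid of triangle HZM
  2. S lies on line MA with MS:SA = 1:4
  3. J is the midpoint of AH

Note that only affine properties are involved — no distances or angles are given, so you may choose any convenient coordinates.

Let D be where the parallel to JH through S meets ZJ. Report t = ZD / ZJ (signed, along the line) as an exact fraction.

Choose coordinates Z = (0, 0), H = (1, 0), M = (0, 1).
1. A is the centroid of triangle HZM ⇒ A = (1/3, 1/3)
2. S lies on line MA with MS:SA = 1:4 ⇒ S = (1/15, 13/15)
3. J is the midpoint of AH ⇒ J = (2/3, 1/6)
through S parallel to JH: direction (1/3, -1/6); meets ZJ at D = (6/5, 3/10)
D = Z + t·(J−Z) with t = 9/5

t = 9/5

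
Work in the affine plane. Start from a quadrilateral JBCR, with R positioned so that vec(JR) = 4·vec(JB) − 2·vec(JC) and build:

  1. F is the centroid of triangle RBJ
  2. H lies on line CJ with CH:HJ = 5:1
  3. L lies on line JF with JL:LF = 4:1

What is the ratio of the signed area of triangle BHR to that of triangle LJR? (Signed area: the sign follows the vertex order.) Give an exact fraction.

Assign J = (0, 0), B = (1, 0), C = (0, 1), R = (4, -2) — the answer is frame-independent, so this choice is without loss of generality.
1. F is the centroid of triangle RBJ ⇒ F = (5/3, -2/3)
2. H lies on line CJ with CH:HJ = 5:1 ⇒ H = (0, 1/6)
3. L lies on line JF with JL:LF = 4:1 ⇒ L = (4/3, -8/15)
2·[BHR] = 3/2, 2·[LJR] = 8/15
[BHR]:[LJR] = 3/2:8/15 = 45/16

[BHR]:[LJR] = 45/16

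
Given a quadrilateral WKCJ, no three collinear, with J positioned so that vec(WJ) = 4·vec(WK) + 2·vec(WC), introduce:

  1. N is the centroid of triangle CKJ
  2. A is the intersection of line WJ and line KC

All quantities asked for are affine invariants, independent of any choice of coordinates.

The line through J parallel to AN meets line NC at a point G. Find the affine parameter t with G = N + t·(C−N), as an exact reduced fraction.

t = -1/2

Set W = (0, 0), K = (1, 0), C = (0, 1), J = (4, 2); any affine frame gives the same invariant.
1. N is the centroid of triangle CKJ ⇒ N = (5/3, 1)
2. A is the intersection of line WJ and line KC ⇒ A = (2/3, 1/3)
through J parallel to AN: direction (1, 2/3); meets NC at G = (5/2, 1)
G = N + t·(C−N) with t = -1/2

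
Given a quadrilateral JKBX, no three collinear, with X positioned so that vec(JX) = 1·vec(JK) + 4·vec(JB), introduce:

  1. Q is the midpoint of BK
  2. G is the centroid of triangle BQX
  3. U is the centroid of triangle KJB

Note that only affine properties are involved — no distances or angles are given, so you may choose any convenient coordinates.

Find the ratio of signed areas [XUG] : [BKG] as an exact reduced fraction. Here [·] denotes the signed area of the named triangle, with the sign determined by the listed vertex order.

Work in coordinates with J = (0, 0), K = (1, 0), B = (0, 1), X = (1, 4).
1. Q is the midpoint of BK ⇒ Q = (1/2, 1/2)
2. G is the centroid of triangle BQX ⇒ G = (1/2, 11/6)
3. U is the centroid of triangle KJB ⇒ U = (1/3, 1/3)
2·[XUG] = -7/18, 2·[BKG] = 4/3
[XUG]:[BKG] = -7/18:4/3 = -7/24

[XUG]:[BKG] = -7/24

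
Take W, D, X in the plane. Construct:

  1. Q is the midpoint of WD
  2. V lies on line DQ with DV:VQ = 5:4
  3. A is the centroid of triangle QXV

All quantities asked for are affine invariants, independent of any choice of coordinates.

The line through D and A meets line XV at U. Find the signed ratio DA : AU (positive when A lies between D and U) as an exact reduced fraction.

DA:AU = -19/4

Set W = (0, 0), D = (1, 0), X = (0, 1); any affine frame gives the same invariant.
1. Q is the midpoint of WD ⇒ Q = (1/2, 0)
2. V lies on line DQ with DV:VQ = 5:4 ⇒ V = (13/18, 0)
3. A is the centroid of triangle QXV ⇒ A = (11/27, 1/3)
line DA meets XV at U = (91/171, 5/19)
A = D + t·(U−D) with t = 19/15, so DA:AU = 19/15:-4/15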